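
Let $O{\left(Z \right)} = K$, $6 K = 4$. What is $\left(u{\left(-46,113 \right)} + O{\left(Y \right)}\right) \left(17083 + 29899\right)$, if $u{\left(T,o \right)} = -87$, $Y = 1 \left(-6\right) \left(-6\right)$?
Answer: $- \frac{12168338}{3} \approx -4.0561 \cdot 10^{6}$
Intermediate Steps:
$Y = 36$ ($Y = \left(-6\right) \left(-6\right) = 36$)
$K = \frac{2}{3}$ ($K = \frac{1}{6} \cdot 4 = \frac{2}{3} \approx 0.66667$)
$O{\left(Z \right)} = \frac{2}{3}$
$\left(u{\left(-46,113 \right)} + O{\left(Y \right)}\right) \left(17083 + 29899\right) = \left(-87 + \frac{2}{3}\right) \left(17083 + 29899\right) = \left(- \frac{259}{3}\right) 46982 = - \frac{12168338}{3}$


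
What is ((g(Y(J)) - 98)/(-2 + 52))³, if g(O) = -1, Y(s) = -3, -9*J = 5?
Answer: -970299/125000 ≈ -7.7624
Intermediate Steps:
J = -5/9 (J = -⅑*5 = -5/9 ≈ -0.55556)
((g(Y(J)) - 98)/(-2 + 52))³ = ((-1 - 98)/(-2 + 52))³ = (-99/50)³ = -970299/125000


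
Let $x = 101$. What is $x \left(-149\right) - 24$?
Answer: $-15073$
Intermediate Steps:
$x \left(-149\right) - 24 = 101 \left(-149\right) - 24 = -15049 - 24 = -15073$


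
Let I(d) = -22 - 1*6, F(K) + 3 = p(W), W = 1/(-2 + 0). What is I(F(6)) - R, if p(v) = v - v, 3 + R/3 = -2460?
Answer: 7361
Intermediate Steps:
W = -½ (W = 1/(-2) = -½ ≈ -0.50000)
R = -7389 (R = -9 + 3*(-2460) = -9 - 7380 = -7389)
p(v) = 0
F(K) = -3 (F(K) = -3 + 0 = -3)
I(d) = -28 (I(d) = -22 - 6 = -28)
I(F(6)) - R = -28 - 1*(-7389) = -28 + 7389 = 7361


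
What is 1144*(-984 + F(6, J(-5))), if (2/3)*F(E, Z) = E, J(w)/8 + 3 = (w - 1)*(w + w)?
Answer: -1115400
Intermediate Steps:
J(w) = -24 + 16*w*(-1 + w) (J(w) = -24 + 8*((w - 1)*(w + w)) = -24 + 8*((-1 + w)*(2*w)) = -24 + 8*(2*w*(-1 + w)) = -24 + 16*w*(-1 + w))
F(E, Z) = 3*E/2
1144*(-984 + F(6, J(-5))) = 1144*(-984 + (3/2)*6) = 1144*(-984 + 9) = 1144*(-975) = -1115400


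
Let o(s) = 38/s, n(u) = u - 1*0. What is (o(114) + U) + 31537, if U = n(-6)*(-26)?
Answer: 95080/3 ≈ 31693.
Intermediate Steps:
n(u) = u (n(u) = u + 0 = u)
U = 156 (U = -6*(-26) = 156)
(o(114) + U) + 31537 = (38/114 + 156) + 31537 = (38*(1/114) + 156) + 31537 = (⅓ + 156) + 31537 = 469/3 + 31537 = 95080/3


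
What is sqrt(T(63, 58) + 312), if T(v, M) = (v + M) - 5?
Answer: 2*sqrt(107) ≈ 20.688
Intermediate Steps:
T(v, M) = -5 + M + v (T(v, M) = (M + v) - 5 = -5 + M + v)
sqrt(T(63, 58) + 312) = sqrt((-5 + 58 + 63) + 312) = sqrt(116 + 312) = sqrt(428) = 2*sqrt(107)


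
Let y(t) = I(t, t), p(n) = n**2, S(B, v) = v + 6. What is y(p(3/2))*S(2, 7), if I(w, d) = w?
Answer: 117/4 ≈ 29.250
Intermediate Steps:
S(B, v) = 6 + v
y(t) = t
y(p(3/2))*S(2, 7) = (3/2)**2*(6 + 7) = (3*(1/2))**2*13 = (3/2)**2*13 = (9/4)*13 = 117/4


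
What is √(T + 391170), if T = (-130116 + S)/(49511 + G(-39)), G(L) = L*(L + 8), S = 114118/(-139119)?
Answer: √304308513159534398297985/882014460 ≈ 625.43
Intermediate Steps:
S = -114118/139119 (S = 114118*(-1/139119) = -114118/139119 ≈ -0.82029)
G(L) = L*(8 + L)
T = -9050860961/3528057840 (T = (-130116 - 114118/139119)/(49511 - 39*(8 - 39)) = -18101721922/(139119*(49511 - 39*(-31))) = -18101721922/(139119*(49511 + 1209)) = -18101721922/139119/50720 = -18101721922/139119*1/50720 = -9050860961/3528057840 ≈ -2.5654)
√(T + 391170) = √(-9050860961/3528057840 + 391170) = √(1380061334411839/3528057840) = √304308513159534398297985/882014460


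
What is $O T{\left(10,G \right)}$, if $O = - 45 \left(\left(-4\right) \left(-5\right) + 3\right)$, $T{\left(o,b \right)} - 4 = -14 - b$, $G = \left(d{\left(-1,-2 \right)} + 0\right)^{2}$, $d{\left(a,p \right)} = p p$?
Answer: $26910$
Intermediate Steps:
$d{\left(a,p \right)} = p^{2}$
$G = 16$ ($G = \left(\left(-2\right)^{2} + 0\right)^{2} = \left(4 + 0\right)^{2} = 4^{2} = 16$)
$T{\left(o,b \right)} = -10 - b$ ($T{\left(o,b \right)} = 4 - \left(14 + b\right) = -10 - b$)
$O = -1035$ ($O = - 45 \left(20 + 3\right) = \left(-45\right) 23 = -1035$)
$O T{\left(10,G \right)} = - 1035 \left(-10 - 16\right) = \left(-1035\right) \left(-26\right) = 26910$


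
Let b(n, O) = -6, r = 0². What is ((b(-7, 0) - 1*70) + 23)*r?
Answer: 0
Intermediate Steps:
r = 0
((b(-7, 0) - 1*70) + 23)*r = ((-6 - 1*70) + 23)*0 = ((-6 - 70) + 23)*0 = (-76 + 23)*0 = -53*0 = 0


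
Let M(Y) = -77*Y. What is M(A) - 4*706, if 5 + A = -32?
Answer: 25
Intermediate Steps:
A = -37 (A = -5 - 32 = -37)
M(A) - 4*706 = -77*(-37) - 4*706 = 2849 - 2824 = 25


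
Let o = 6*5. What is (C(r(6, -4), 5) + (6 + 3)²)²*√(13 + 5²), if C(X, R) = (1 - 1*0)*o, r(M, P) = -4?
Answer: 12321*√38 ≈ 75952.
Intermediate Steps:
o = 30
C(X, R) = 30 (C(X, R) = (1 - 1*0)*30 = (1 + 0)*30 = 1*30 = 30)
(C(r(6, -4), 5) + (6 + 3)²)²*√(13 + 5²) = (30 + (6 + 3)²)²*√(13 + 5²) = (30 + 9²)²*√(13 + 25) = (30 + 81)²*√38 = 111²*√38 = 12321*√38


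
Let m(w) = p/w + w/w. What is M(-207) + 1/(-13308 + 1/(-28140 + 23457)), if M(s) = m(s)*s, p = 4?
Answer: -12651241778/62321365 ≈ -203.00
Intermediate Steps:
m(w) = 1 + 4/w (m(w) = 4/w + w/w = 4/w + 1 = 1 + 4/w)
M(s) = 4 + s (M(s) = ((4 + s)/s)*s = 4 + s)
M(-207) + 1/(-13308 + 1/(-28140 + 23457)) = (4 - 207) + 1/(-13308 + 1/(-28140 + 23457)) = -203 + 1/(-13308 + 1/(-4683)) = -203 + 1/(-13308 - 1/4683) = -203 + 1/(-62321365/4683) = -203 - 4683/62321365 = -12651241778/62321365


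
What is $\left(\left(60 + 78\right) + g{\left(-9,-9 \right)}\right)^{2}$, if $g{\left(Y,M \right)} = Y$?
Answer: $16641$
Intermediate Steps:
$\left(\left(60 + 78\right) + g{\left(-9,-9 \right)}\right)^{2} = \left(\left(60 + 78\right) - 9\right)^{2} = \left(138 - 9\right)^{2} = 129^{2} = 16641$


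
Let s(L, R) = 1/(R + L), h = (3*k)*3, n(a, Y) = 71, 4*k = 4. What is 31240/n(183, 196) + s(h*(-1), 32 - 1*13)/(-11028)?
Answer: 48523199/110280 ≈ 440.00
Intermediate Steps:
k = 1 (k = (1/4)*4 = 1)
h = 9 (h = (3*1)*3 = 3*3 = 9)
s(L, R) = 1/(L + R)
31240/n(183, 196) + s(h*(-1), 32 - 1*13)/(-11028) = 31240/71 + 1/((9*(-1) + (32 - 1*13))*(-11028)) = 31240*(1/71) - 1/11028/(-9 + (32 - 13)) = 440 - 1/11028/(-9 + 19) = 440 - 1/11028/10 = 440 + (1/10)*(-1/11028) = 440 - 1/110280 = 48523199/110280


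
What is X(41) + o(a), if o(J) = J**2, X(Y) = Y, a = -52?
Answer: 2745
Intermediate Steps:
X(41) + o(a) = 41 + (-52)**2 = 41 + 2704 = 2745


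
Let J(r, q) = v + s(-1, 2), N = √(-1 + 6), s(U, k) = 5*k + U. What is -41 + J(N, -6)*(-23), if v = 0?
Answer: -248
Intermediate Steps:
s(U, k) = U + 5*k
N = √5 ≈ 2.2361
J(r, q) = 9 (J(r, q) = 0 + (-1 + 5*2) = 0 + (-1 + 10) = 0 + 9 = 9)
-41 + J(N, -6)*(-23) = -41 + 9*(-23) = -41 - 207 = -248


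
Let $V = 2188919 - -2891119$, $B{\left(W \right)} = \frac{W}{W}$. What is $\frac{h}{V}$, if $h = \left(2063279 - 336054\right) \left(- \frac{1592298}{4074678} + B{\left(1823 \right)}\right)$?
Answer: $\frac{39700266625}{191662213683} \approx 0.20714$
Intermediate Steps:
$B{\left(W \right)} = 1$
$V = 5080038$ ($V = 2188919 + 2891119 = 5080038$)
$h = \frac{79400533250}{75457}$ ($h = \left(2063279 - 336054\right) \left(- \frac{1592298}{4074678} + 1\right) = 1727225 \left(\left(-1592298\right) \frac{1}{4074678} + 1\right) = 1727225 \left(- \frac{29487}{75457} + 1\right) = 1727225 \cdot \frac{45970}{75457} = \frac{79400533250}{75457} \approx 1.0523 \cdot 10^{6}$)
$\frac{h}{V} = \frac{79400533250}{75457 \cdot 5080038} = \frac{79400533250}{75457} \cdot \frac{1}{5080038} = \frac{39700266625}{191662213683}$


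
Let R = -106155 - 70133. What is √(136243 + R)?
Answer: I*√40045 ≈ 200.11*I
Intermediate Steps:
R = -176288
√(136243 + R) = √(136243 - 176288) = √(-40045) = I*√40045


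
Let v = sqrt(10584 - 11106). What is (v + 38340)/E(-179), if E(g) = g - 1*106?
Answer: -2556/19 - I*sqrt(58)/95 ≈ -134.53 - 0.080166*I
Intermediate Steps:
v = 3*I*sqrt(58) (v = sqrt(-522) = 3*I*sqrt(58) ≈ 22.847*I)
E(g) = -106 + g (E(g) = g - 106 = -106 + g)
(v + 38340)/E(-179) = (3*I*sqrt(58) + 38340)/(-106 - 179) = (38340 + 3*I*sqrt(58))/(-285) = (38340 + 3*I*sqrt(58))*(-1/285) = -2556/19 - I*sqrt(58)/95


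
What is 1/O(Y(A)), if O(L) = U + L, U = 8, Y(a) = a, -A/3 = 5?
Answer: -1/7 ≈ -0.14286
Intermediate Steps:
A = -15 (A = -3*5 = -15)
O(L) = 8 + L
1/O(Y(A)) = 1/(8 - 15) = 1/(-7) = -1/7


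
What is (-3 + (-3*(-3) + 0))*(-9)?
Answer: -54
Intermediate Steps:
(-3 + (-3*(-3) + 0))*(-9) = (-3 + (9 + 0))*(-9) = (-3 + 9)*(-9) = 6*(-9) = -54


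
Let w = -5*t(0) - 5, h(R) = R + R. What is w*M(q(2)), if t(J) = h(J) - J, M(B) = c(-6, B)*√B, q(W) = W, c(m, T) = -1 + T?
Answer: -5*√2 ≈ -7.0711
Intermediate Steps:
M(B) = √B*(-1 + B) (M(B) = (-1 + B)*√B = √B*(-1 + B))
h(R) = 2*R
t(J) = J (t(J) = 2*J - J = J)
w = -5 (w = -5*0 - 5 = 0 - 5 = -5)
w*M(q(2)) = -5*√2*(-1 + 2) = -5*√2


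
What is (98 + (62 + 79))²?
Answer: 57121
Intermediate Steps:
(98 + (62 + 79))² = (98 + 141)² = 239² = 57121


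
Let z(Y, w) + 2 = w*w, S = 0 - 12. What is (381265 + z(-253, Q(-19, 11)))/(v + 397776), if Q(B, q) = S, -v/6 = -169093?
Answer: 381407/1412334 ≈ 0.27005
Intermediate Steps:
S = -12
v = 1014558 (v = -6*(-169093) = 1014558)
Q(B, q) = -12
z(Y, w) = -2 + w² (z(Y, w) = -2 + w*w = -2 + w²)
(381265 + z(-253, Q(-19, 11)))/(v + 397776) = (381265 + (-2 + (-12)²))/(1014558 + 397776) = (381265 + (-2 + 144))/1412334 = (381265 + 142)*(1/1412334) = 381407*(1/1412334) = 381407/1412334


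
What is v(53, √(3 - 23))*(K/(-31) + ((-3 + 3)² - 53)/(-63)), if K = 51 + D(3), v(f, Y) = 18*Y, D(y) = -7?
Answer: -4516*I*√5/217 ≈ -46.535*I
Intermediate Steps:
K = 44 (K = 51 - 7 = 44)
v(53, √(3 - 23))*(K/(-31) + ((-3 + 3)² - 53)/(-63)) = (18*√(3 - 23))*(44/(-31) + ((-3 + 3)² - 53)/(-63)) = (18*√(-20))*(44*(-1/31) + (0² - 53)*(-1/63)) = (18*(2*I*√5))*(-44/31 + (0 - 53)*(-1/63)) = (36*I*√5)*(-44/31 - 53*(-1/63)) = (36*I*√5)*(-44/31 + 53/63) = (36*I*√5)*(-1129/1953) = -4516*I*√5/217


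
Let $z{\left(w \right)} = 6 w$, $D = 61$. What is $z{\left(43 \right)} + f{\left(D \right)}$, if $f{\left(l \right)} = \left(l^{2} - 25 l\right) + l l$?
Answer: $6175$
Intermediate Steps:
$f{\left(l \right)} = - 25 l + 2 l^{2}$ ($f{\left(l \right)} = \left(l^{2} - 25 l\right) + l^{2} = - 25 l + 2 l^{2}$)
$z{\left(43 \right)} + f{\left(D \right)} = 6 \cdot 43 + 61 \left(-25 + 2 \cdot 61\right) = 258 + 61 \left(-25 + 122\right) = 258 + 61 \cdot 97 = 258 + 5917 = 6175$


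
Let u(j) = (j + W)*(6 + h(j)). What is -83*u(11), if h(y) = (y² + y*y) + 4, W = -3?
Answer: -167328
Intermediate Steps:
h(y) = 4 + 2*y² (h(y) = (y² + y²) + 4 = 2*y² + 4 = 4 + 2*y²)
u(j) = (-3 + j)*(10 + 2*j²) (u(j) = (j - 3)*(6 + (4 + 2*j²)) = (-3 + j)*(10 + 2*j²))
-83*u(11) = -83*(-30 - 6*11² + 2*11³ + 10*11) = -83*(-30 - 6*121 + 2*1331 + 110) = -83*(-30 - 726 + 2662 + 110) = -83*2016 = -167328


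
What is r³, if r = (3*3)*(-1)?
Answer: -729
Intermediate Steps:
r = -9 (r = 9*(-1) = -9)
r³ = (-9)³ = -729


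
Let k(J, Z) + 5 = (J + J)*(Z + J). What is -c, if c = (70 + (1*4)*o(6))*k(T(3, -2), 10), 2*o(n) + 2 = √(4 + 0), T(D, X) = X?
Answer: 2590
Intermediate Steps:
o(n) = 0 (o(n) = -1 + √(4 + 0)/2 = -1 + √4/2 = -1 + (½)*2 = -1 + 1 = 0)
k(J, Z) = -5 + 2*J*(J + Z) (k(J, Z) = -5 + (J + J)*(Z + J) = -5 + (2*J)*(J + Z) = -5 + 2*J*(J + Z))
c = -2590 (c = (70 + (1*4)*0)*(-5 + 2*(-2)² + 2*(-2)*10) = (70 + 4*0)*(-5 + 2*4 - 40) = (70 + 0)*(-5 + 8 - 40) = 70*(-37) = -2590)
-c = -1*(-2590) = 2590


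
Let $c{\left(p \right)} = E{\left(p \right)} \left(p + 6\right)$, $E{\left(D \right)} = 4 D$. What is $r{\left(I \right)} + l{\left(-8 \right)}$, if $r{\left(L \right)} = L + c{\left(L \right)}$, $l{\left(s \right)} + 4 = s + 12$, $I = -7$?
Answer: $21$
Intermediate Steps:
$c{\left(p \right)} = 4 p \left(6 + p\right)$ ($c{\left(p \right)} = 4 p \left(p + 6\right) = 4 p \left(6 + p\right)$)
$l{\left(s \right)} = 8 + s$ ($l{\left(s \right)} = -4 + \left(s + 12\right) = -4 + \left(12 + s\right) = 8 + s$)
$r{\left(L \right)} = L + 4 L \left(6 + L\right)$
$r{\left(I \right)} + l{\left(-8 \right)} = - 7 \left(25 + 4 \left(-7\right)\right) + \left(8 - 8\right) = - 7 \left(25 - 28\right) + 0 = \left(-7\right) \left(-3\right) + 0 = 21 + 0 = 21$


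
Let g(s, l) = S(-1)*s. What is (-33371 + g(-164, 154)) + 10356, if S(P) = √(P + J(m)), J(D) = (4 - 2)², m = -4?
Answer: -23015 - 164*√3 ≈ -23299.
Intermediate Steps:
J(D) = 4 (J(D) = 2² = 4)
S(P) = √(4 + P) (S(P) = √(P + 4) = √(4 + P))
g(s, l) = s*√3 (g(s, l) = √(4 - 1)*s = √3*s = s*√3)
(-33371 + g(-164, 154)) + 10356 = (-33371 - 164*√3) + 10356 = -23015 - 164*√3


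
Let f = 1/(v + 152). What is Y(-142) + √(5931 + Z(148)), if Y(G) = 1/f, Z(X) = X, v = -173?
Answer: -21 + √6079 ≈ 56.968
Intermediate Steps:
f = -1/21 (f = 1/(-173 + 152) = 1/(-21) = -1/21 ≈ -0.047619)
Y(G) = -21 (Y(G) = 1/(-1/21) = -21)
Y(-142) + √(5931 + Z(148)) = -21 + √(5931 + 148) = -21 + √6079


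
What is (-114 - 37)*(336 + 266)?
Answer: -90902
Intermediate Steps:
(-114 - 37)*(336 + 266) = -151*602 = -90902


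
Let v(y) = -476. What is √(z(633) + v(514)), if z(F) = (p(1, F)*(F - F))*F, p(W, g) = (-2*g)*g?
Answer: 2*I*√119 ≈ 21.817*I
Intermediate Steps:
p(W, g) = -2*g²
z(F) = 0 (z(F) = ((-2*F²)*(F - F))*F = (-2*F²*0)*F = 0*F = 0)
√(z(633) + v(514)) = √(0 - 476) = √(-476) = 2*I*√119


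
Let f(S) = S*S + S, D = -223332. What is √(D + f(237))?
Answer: I*√166926 ≈ 408.57*I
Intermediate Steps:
f(S) = S + S² (f(S) = S² + S = S + S²)
√(D + f(237)) = √(-223332 + 237*(1 + 237)) = √(-223332 + 237*238) = √(-223332 + 56406) = √(-166926) = I*√166926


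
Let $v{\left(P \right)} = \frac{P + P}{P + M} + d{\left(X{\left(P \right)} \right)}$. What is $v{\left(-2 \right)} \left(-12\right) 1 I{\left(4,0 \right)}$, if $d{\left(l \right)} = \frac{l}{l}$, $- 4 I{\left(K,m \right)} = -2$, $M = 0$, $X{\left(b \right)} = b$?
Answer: $-18$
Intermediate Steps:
$I{\left(K,m \right)} = \frac{1}{2}$ ($I{\left(K,m \right)} = \left(- \frac{1}{4}\right) \left(-2\right) = \frac{1}{2}$)
$d{\left(l \right)} = 1$
$v{\left(P \right)} = 3$ ($v{\left(P \right)} = \frac{P + P}{P + 0} + 1 = \frac{2 P}{P} + 1 = 2 + 1 = 3$)
$v{\left(-2 \right)} \left(-12\right) 1 I{\left(4,0 \right)} = 3 \left(-12\right) 1 \cdot \frac{1}{2} = \left(-36\right) \frac{1}{2} = -18$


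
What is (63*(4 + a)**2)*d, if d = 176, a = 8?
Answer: 1596672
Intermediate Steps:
(63*(4 + a)**2)*d = (63*(4 + 8)**2)*176 = (63*12**2)*176 = (63*144)*176 = 9072*176 = 1596672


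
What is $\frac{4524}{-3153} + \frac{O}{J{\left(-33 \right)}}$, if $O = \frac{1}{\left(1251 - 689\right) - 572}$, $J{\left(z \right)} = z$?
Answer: $- \frac{496589}{346830} \approx -1.4318$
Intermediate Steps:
$O = - \frac{1}{10}$ ($O = \frac{1}{562 - 572} = \frac{1}{-10} = - \frac{1}{10} \approx -0.1$)
$\frac{4524}{-3153} + \frac{O}{J{\left(-33 \right)}} = \frac{4524}{-3153} - \frac{1}{10 \left(-33\right)} = 4524 \left(- \frac{1}{3153}\right) - - \frac{1}{330} = - \frac{1508}{1051} + \frac{1}{330} = - \frac{496589}{346830}$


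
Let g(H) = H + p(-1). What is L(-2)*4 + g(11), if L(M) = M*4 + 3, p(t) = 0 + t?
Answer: -10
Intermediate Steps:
p(t) = t
g(H) = -1 + H (g(H) = H - 1 = -1 + H)
L(M) = 3 + 4*M (L(M) = 4*M + 3 = 3 + 4*M)
L(-2)*4 + g(11) = (3 + 4*(-2))*4 + (-1 + 11) = (3 - 8)*4 + 10 = -5*4 + 10 = -20 + 10 = -10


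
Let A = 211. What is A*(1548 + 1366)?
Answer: 614854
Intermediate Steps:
A*(1548 + 1366) = 211*(1548 + 1366) = 211*2914 = 614854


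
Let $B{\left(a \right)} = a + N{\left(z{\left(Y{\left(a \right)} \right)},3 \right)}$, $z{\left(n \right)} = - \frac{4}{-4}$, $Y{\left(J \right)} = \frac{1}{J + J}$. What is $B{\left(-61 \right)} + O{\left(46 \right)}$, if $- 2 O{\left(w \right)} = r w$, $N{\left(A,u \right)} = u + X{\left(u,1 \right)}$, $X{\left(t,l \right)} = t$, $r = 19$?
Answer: $-492$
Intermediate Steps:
$Y{\left(J \right)} = \frac{1}{2 J}$
$z{\left(n \right)} = 1$ ($z{\left(n \right)} = \left(-4\right) \left(- \frac{1}{4}\right) = 1$)
$N{\left(A,u \right)} = 2 u$ ($N{\left(A,u \right)} = u + u = 2 u$)
$O{\left(w \right)} = - \frac{19 w}{2}$
$B{\left(a \right)} = 6 + a$ ($B{\left(a \right)} = a + 2 \cdot 3 = a + 6 = 6 + a$)
$B{\left(-61 \right)} + O{\left(46 \right)} = \left(6 - 61\right) - 437 = -55 - 437 = -492$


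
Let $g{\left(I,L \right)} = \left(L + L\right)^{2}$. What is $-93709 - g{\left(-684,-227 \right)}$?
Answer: $-299825$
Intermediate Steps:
$g{\left(I,L \right)} = 4 L^{2}$ ($g{\left(I,L \right)} = \left(2 L\right)^{2} = 4 L^{2}$)
$-93709 - g{\left(-684,-227 \right)} = -93709 - 4 \left(-227\right)^{2} = -93709 - 4 \cdot 51529 = -93709 - 206116 = -299825$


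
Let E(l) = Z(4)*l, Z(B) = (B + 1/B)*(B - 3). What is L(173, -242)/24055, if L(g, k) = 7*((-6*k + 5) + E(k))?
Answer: 5999/48110 ≈ 0.12469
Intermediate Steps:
Z(B) = (-3 + B)*(B + 1/B) (Z(B) = (B + 1/B)*(-3 + B) = (-3 + B)*(B + 1/B))
E(l) = 17*l/4 (E(l) = (1 + 4² - 3*4 - 3/4)*l = (1 + 16 - 12 - 3*¼)*l = (1 + 16 - 12 - ¾)*l = 17*l/4)
L(g, k) = 35 - 49*k/4 (L(g, k) = 7*((-6*k + 5) + 17*k/4) = 7*((5 - 6*k) + 17*k/4) = 7*(5 - 7*k/4) = 35 - 49*k/4)
L(173, -242)/24055 = (35 - 49/4*(-242))/24055 = (35 + 5929/2)*(1/24055) = (5999/2)*(1/24055) = 5999/48110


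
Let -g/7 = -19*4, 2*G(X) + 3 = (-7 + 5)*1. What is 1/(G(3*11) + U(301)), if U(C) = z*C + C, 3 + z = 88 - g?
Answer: -2/268497 ≈ -7.4489e-6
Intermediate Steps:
G(X) = -5/2 (G(X) = -3/2 + ((-7 + 5)*1)/2 = -3/2 + (-2*1)/2 = -3/2 + (1/2)*(-2) = -3/2 - 1 = -5/2)
g = 532 (g = -(-133)*4 = -7*(-76) = 532)
z = -447 (z = -3 + (88 - 1*532) = -3 + (88 - 532) = -3 - 444 = -447)
U(C) = -446*C (U(C) = -447*C + C = -446*C)
1/(G(3*11) + U(301)) = 1/(-5/2 - 446*301) = 1/(-5/2 - 134246) = 1/(-268497/2) = -2/268497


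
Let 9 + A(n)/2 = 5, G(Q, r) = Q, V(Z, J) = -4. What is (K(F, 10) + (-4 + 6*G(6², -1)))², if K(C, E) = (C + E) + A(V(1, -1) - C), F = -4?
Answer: 44100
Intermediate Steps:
A(n) = -8 (A(n) = -18 + 2*5 = -18 + 10 = -8)
K(C, E) = -8 + C + E (K(C, E) = (C + E) - 8 = -8 + C + E)
(K(F, 10) + (-4 + 6*G(6², -1)))² = ((-8 - 4 + 10) + (-4 + 6*6²))² = (-2 + (-4 + 6*36))² = (-2 + (-4 + 216))² = (-2 + 212)² = 210² = 44100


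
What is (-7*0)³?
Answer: 0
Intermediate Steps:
(-7*0)³ = 0³ = 0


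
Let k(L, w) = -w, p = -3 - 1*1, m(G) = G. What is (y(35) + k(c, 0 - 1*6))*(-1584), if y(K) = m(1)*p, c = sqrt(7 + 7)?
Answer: -3168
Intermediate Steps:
p = -4 (p = -3 - 1 = -4)
c = sqrt(14) ≈ 3.7417
y(K) = -4 (y(K) = 1*(-4) = -4)
(y(35) + k(c, 0 - 1*6))*(-1584) = (-4 - (0 - 1*6))*(-1584) = (-4 - (0 - 6))*(-1584) = (-4 - 1*(-6))*(-1584) = (-4 + 6)*(-1584) = 2*(-1584) = -3168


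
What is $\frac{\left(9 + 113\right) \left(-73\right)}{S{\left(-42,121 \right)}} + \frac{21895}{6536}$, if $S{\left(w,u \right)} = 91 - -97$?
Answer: $- \frac{13523339}{307192} \approx -44.022$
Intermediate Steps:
$S{\left(w,u \right)} = 188$ ($S{\left(w,u \right)} = 91 + 97 = 188$)
$\frac{\left(9 + 113\right) \left(-73\right)}{S{\left(-42,121 \right)}} + \frac{21895}{6536} = \frac{\left(9 + 113\right) \left(-73\right)}{188} + \frac{21895}{6536} = 122 \left(-73\right) \frac{1}{188} + 21895 \cdot \frac{1}{6536} = \left(-8906\right) \frac{1}{188} + \frac{21895}{6536} = - \frac{4453}{94} + \frac{21895}{6536} = - \frac{13523339}{307192}$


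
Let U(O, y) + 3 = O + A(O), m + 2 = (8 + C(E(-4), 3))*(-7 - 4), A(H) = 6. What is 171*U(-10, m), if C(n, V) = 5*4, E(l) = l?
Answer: -1197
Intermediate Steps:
C(n, V) = 20
m = -310 (m = -2 + (8 + 20)*(-7 - 4) = -2 + 28*(-11) = -2 - 308 = -310)
U(O, y) = 3 + O (U(O, y) = -3 + (O + 6) = -3 + (6 + O) = 3 + O)
171*U(-10, m) = 171*(3 - 10) = 171*(-7) = -1197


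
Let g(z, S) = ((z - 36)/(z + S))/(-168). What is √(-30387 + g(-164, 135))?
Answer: 2*I*√2817494043/609 ≈ 174.32*I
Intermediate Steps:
g(z, S) = -(-36 + z)/(168*(S + z)) (g(z, S) = ((-36 + z)/(S + z))*(-1/168) = -(-36 + z)/(168*(S + z)))
√(-30387 + g(-164, 135)) = √(-30387 + (36 - 1*(-164))/(168*(135 - 164))) = √(-30387 + (1/168)*(36 + 164)/(-29)) = √(-30387 + (1/168)*(-1/29)*200) = √(-30387 - 25/609) = √(-18505708/609) = 2*I*√2817494043/609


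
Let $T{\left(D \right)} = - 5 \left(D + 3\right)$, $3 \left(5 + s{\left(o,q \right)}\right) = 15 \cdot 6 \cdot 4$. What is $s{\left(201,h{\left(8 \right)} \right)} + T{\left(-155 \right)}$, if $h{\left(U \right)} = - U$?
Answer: $875$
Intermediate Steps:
$s{\left(o,q \right)} = 115$ ($s{\left(o,q \right)} = -5 + \frac{15 \cdot 6 \cdot 4}{3} = -5 + \frac{15 \cdot 24}{3} = -5 + \frac{1}{3} \cdot 360 = -5 + 120 = 115$)
$T{\left(D \right)} = -15 - 5 D$ ($T{\left(D \right)} = - 5 \left(3 + D\right) = -15 - 5 D$)
$s{\left(201,h{\left(8 \right)} \right)} + T{\left(-155 \right)} = 115 - -760 = 115 + \left(-15 + 775\right) = 115 + 760 = 875$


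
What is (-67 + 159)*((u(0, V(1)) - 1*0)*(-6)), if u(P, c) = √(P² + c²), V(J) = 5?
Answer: -2760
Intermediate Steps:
(-67 + 159)*((u(0, V(1)) - 1*0)*(-6)) = (-67 + 159)*((√(0² + 5²) - 1*0)*(-6)) = 92*((√(0 + 25) + 0)*(-6)) = 92*((√25 + 0)*(-6)) = 92*((5 + 0)*(-6)) = 92*(5*(-6)) = 92*(-30) = -2760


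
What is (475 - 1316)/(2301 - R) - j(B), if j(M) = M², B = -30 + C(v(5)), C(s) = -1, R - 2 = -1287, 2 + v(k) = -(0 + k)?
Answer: -3446987/3586 ≈ -961.23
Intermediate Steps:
v(k) = -2 - k (v(k) = -2 - (0 + k) = -2 - k)
R = -1285 (R = 2 - 1287 = -1285)
B = -31 (B = -30 - 1 = -31)
(475 - 1316)/(2301 - R) - j(B) = (475 - 1316)/(2301 - 1*(-1285)) - 1*(-31)² = -841/(2301 + 1285) - 1*961 = -841/3586 - 961 = -3446987/3586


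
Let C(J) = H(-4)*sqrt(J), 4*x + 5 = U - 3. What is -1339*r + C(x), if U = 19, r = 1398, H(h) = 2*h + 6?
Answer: -1871922 - sqrt(11) ≈ -1.8719e+6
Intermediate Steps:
H(h) = 6 + 2*h
x = 11/4 (x = -5/4 + (19 - 3)/4 = -5/4 + (1/4)*16 = -5/4 + 4 = 11/4 ≈ 2.7500)
C(J) = -2*sqrt(J) (C(J) = (6 + 2*(-4))*sqrt(J) = (6 - 8)*sqrt(J) = -2*sqrt(J))
-1339*r + C(x) = -1339*1398 - sqrt(11) = -1871922 - sqrt(11)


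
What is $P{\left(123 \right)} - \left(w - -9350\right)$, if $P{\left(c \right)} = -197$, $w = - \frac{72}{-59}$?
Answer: $- \frac{563345}{59} \approx -9548.2$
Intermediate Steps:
$w = \frac{72}{59}$ ($w = \left(-72\right) \left(- \frac{1}{59}\right) = \frac{72}{59} \approx 1.2203$)
$P{\left(123 \right)} - \left(w - -9350\right) = -197 - \left(\frac{72}{59} - -9350\right) = -197 - \left(\frac{72}{59} + 9350\right) = -197 - \frac{551722}{59} = - \frac{563345}{59}$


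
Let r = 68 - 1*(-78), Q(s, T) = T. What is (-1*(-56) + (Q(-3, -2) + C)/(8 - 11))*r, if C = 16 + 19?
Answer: 6570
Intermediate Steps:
C = 35
r = 146 (r = 68 + 78 = 146)
(-1*(-56) + (Q(-3, -2) + C)/(8 - 11))*r = (-1*(-56) + (-2 + 35)/(8 - 11))*146 = (56 + 33/(-3))*146 = (56 + 33*(-1/3))*146 = (56 - 11)*146 = 45*146 = 6570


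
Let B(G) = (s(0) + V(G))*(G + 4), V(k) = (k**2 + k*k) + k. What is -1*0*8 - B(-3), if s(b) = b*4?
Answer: -15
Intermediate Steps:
s(b) = 4*b
V(k) = k + 2*k**2 (V(k) = (k**2 + k**2) + k = 2*k**2 + k = k + 2*k**2)
B(G) = G*(1 + 2*G)*(4 + G) (B(G) = (4*0 + G*(1 + 2*G))*(G + 4) = (0 + G*(1 + 2*G))*(4 + G) = (G*(1 + 2*G))*(4 + G) = G*(1 + 2*G)*(4 + G))
-1*0*8 - B(-3) = -1*0*8 - (-3)*(1 + 2*(-3))*(4 - 3) = 0*8 - (-3)*(1 - 6) = 0 - (-3)*(-5) = 0 - 1*15 = 0 - 15 = -15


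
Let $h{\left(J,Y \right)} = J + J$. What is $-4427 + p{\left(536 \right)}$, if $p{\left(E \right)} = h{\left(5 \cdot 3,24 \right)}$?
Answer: $-4397$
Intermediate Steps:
$h{\left(J,Y \right)} = 2 J$
$p{\left(E \right)} = 30$ ($p{\left(E \right)} = 2 \cdot 5 \cdot 3 = 2 \cdot 15 = 30$)
$-4427 + p{\left(536 \right)} = -4427 + 30 = -4397$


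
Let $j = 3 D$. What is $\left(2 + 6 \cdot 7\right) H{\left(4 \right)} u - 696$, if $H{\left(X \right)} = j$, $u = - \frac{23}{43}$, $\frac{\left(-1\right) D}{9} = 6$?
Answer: $\frac{134016}{43} \approx 3116.7$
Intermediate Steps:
$D = -54$ ($D = \left(-9\right) 6 = -54$)
$u = - \frac{23}{43}$ ($u = \left(-23\right) \frac{1}{43} = - \frac{23}{43} \approx -0.53488$)
$j = -162$ ($j = 3 \left(-54\right) = -162$)
$H{\left(X \right)} = -162$
$\left(2 + 6 \cdot 7\right) H{\left(4 \right)} u - 696 = \left(2 + 6 \cdot 7\right) \left(\left(-162\right) \left(- \frac{23}{43}\right)\right) - 696 = \left(2 + 42\right) \frac{3726}{43} - 696 = 44 \cdot \frac{3726}{43} - 696 = \frac{163944}{43} - 696 = \frac{134016}{43}$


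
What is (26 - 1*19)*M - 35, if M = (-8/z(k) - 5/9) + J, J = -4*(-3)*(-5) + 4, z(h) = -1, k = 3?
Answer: -3374/9 ≈ -374.89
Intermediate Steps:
J = -56 (J = 12*(-5) + 4 = -60 + 4 = -56)
M = -437/9 (M = (-8/(-1) - 5/9) - 56 = (-8*(-1) - 5*1/9) - 56 = (8 - 5/9) - 56 = 67/9 - 56 = -437/9 ≈ -48.556)
(26 - 1*19)*M - 35 = (26 - 1*19)*(-437/9) - 35 = (26 - 19)*(-437/9) - 35 = 7*(-437/9) - 35 = -3059/9 - 35 = -3374/9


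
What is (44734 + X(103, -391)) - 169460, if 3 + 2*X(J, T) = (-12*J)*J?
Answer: -376763/2 ≈ -1.8838e+5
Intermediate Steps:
X(J, T) = -3/2 - 6*J**2 (X(J, T) = -3/2 + ((-12*J)*J)/2 = -3/2 + (-12*J**2)/2 = -3/2 - 6*J**2)
(44734 + X(103, -391)) - 169460 = (44734 + (-3/2 - 6*103**2)) - 169460 = (44734 + (-3/2 - 6*10609)) - 169460 = (44734 + (-3/2 - 63654)) - 169460 = (44734 - 127311/2) - 169460 = -37843/2 - 169460 = -376763/2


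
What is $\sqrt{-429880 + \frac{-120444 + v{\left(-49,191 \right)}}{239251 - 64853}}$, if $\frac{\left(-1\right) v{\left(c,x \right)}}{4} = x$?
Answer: $\frac{2 i \sqrt{817167263291519}}{87199} \approx 655.65 i$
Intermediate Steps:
$v{\left(c,x \right)} = - 4 x$
$\sqrt{-429880 + \frac{-120444 + v{\left(-49,191 \right)}}{239251 - 64853}} = \sqrt{-429880 + \frac{-120444 - 764}{239251 - 64853}} = \sqrt{-429880 + \frac{-120444 - 764}{174398}} = \sqrt{-429880 - \frac{60604}{87199}} = \sqrt{- \frac{37485166724}{87199}} = \frac{2 i \sqrt{817167263291519}}{87199}$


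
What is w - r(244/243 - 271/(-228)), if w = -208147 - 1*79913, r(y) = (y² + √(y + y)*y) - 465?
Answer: -98090810612305/341067024 - 40495*√4616430/18948168 ≈ -2.8760e+5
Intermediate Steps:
r(y) = -465 + y² + √2*y^(3/2) (r(y) = (y² + √(2*y)*y) - 465 = (y² + (√2*√y)*y) - 465 = (y² + √2*y^(3/2)) - 465 = -465 + y² + √2*y^(3/2))
w = -288060 (w = -208147 - 79913 = -288060)
w - r(244/243 - 271/(-228)) = -288060 - (-465 + (244/243 - 271/(-228))² + √2*(244/243 - 271/(-228))^(3/2)) = -288060 - (-465 + (244*(1/243) - 271*(-1/228))² + √2*(244*(1/243) - 271*(-1/228))^(3/2)) = -288060 - (-465 + (244/243 + 271/228)² + √2*(244/243 + 271/228)^(3/2)) = -288060 - (-465 + (40495/18468)² + √2*(40495/18468)^(3/2)) = -288060 - (-465 + 1639845025/341067024 + √2*(40495*√2308215/18948168)) = -288060 - (-465 + 1639845025/341067024 + 40495*√4616430/18948168) = -288060 - (-156956321135/341067024 + 40495*√4616430/18948168) = -288060 + (156956321135/341067024 - 40495*√4616430/18948168) = -98090810612305/341067024 - 40495*√4616430/18948168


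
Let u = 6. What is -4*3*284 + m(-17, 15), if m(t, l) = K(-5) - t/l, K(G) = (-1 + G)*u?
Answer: -51643/15 ≈ -3442.9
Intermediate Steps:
K(G) = -6 + 6*G (K(G) = (-1 + G)*6 = -6 + 6*G)
m(t, l) = -36 - t/l (m(t, l) = (-6 + 6*(-5)) - t/l = (-6 - 30) - t/l = -36 - t/l)
-4*3*284 + m(-17, 15) = -4*3*284 + (-36 - 1*(-17)/15) = -12*284 + (-36 - 1*(-17)*1/15) = -3408 + (-36 + 17/15) = -3408 - 523/15 = -51643/15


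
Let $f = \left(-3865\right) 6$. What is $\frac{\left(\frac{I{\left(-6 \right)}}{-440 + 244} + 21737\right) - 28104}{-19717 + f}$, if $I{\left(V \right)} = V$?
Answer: $\frac{623963}{4204886} \approx 0.14839$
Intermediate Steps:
$f = -23190$
$\frac{\left(\frac{I{\left(-6 \right)}}{-440 + 244} + 21737\right) - 28104}{-19717 + f} = \frac{\left(- \frac{6}{-440 + 244} + 21737\right) - 28104}{-19717 - 23190} = \frac{\left(- \frac{6}{-196} + 21737\right) - 28104}{-42907} = \left(\left(\left(-6\right) \left(- \frac{1}{196}\right) + 21737\right) - 28104\right) \left(- \frac{1}{42907}\right) = \left(\left(\frac{3}{98} + 21737\right) - 28104\right) \left(- \frac{1}{42907}\right) = \left(\frac{2130229}{98} - 28104\right) \left(- \frac{1}{42907}\right) = \left(- \frac{623963}{98}\right) \left(- \frac{1}{42907}\right) = \frac{623963}{4204886}$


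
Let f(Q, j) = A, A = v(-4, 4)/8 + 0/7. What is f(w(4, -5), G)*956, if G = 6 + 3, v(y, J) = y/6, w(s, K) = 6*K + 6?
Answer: -239/3 ≈ -79.667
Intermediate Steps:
w(s, K) = 6 + 6*K
v(y, J) = y/6 (v(y, J) = y*(1/6) = y/6)
G = 9
A = -1/12 (A = ((1/6)*(-4))/8 + 0/7 = -2/3*1/8 + 0*(1/7) = -1/12 + 0 = -1/12 ≈ -0.083333)
f(Q, j) = -1/12
f(w(4, -5), G)*956 = -1/12*956 = -239/3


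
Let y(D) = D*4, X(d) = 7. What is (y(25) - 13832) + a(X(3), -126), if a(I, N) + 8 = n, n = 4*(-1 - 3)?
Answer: -13756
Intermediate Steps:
n = -16 (n = 4*(-4) = -16)
a(I, N) = -24 (a(I, N) = -8 - 16 = -24)
y(D) = 4*D
(y(25) - 13832) + a(X(3), -126) = (4*25 - 13832) - 24 = (100 - 13832) - 24 = -13732 - 24 = -13756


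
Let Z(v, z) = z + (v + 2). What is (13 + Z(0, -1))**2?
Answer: 196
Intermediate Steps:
Z(v, z) = 2 + v + z (Z(v, z) = z + (2 + v) = 2 + v + z)
(13 + Z(0, -1))**2 = (13 + (2 + 0 - 1))**2 = (13 + 1)**2 = 14**2 = 196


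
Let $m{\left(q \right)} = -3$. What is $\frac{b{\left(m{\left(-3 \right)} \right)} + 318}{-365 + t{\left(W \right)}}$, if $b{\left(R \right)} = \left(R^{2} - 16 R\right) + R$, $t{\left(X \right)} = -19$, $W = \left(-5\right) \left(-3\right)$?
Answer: $- \frac{31}{32} \approx -0.96875$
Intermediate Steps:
$W = 15$
$b{\left(R \right)} = R^{2} - 15 R$
$\frac{b{\left(m{\left(-3 \right)} \right)} + 318}{-365 + t{\left(W \right)}} = \frac{- 3 \left(-15 - 3\right) + 318}{-365 - 19} = \frac{\left(-3\right) \left(-18\right) + 318}{-384} = \left(54 + 318\right) \left(- \frac{1}{384}\right) = 372 \left(- \frac{1}{384}\right) = - \frac{31}{32}$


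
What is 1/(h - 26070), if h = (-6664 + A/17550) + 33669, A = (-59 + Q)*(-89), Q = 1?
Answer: 8775/8207206 ≈ 0.0010692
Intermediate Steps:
A = 5162 (A = (-59 + 1)*(-89) = -58*(-89) = 5162)
h = 236971456/8775 (h = (-6664 + 5162/17550) + 33669 = (-6664 + 5162*(1/17550)) + 33669 = (-6664 + 2581/8775) + 33669 = -58474019/8775 + 33669 = 236971456/8775 ≈ 27005.)
1/(h - 26070) = 1/(236971456/8775 - 26070) = 1/(8207206/8775) = 8775/8207206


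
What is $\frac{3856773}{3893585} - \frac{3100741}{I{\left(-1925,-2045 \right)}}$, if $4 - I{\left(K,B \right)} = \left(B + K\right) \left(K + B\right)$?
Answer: $\frac{72859196795093}{61366388252160} \approx 1.1873$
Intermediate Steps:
$I{\left(K,B \right)} = 4 - \left(B + K\right)^{2}$ ($I{\left(K,B \right)} = 4 - \left(B + K\right) \left(K + B\right) = 4 - \left(B + K\right) \left(B + K\right) = 4 - \left(B + K\right)^{2}$)
$\frac{3856773}{3893585} - \frac{3100741}{I{\left(-1925,-2045 \right)}} = \frac{3856773}{3893585} - \frac{3100741}{4 - \left(-2045 - 1925\right)^{2}} = 3856773 \cdot \frac{1}{3893585} - \frac{3100741}{4 - \left(-3970\right)^{2}} = \frac{3856773}{3893585} - \frac{3100741}{4 - 15760900} = \frac{3856773}{3893585} - \frac{3100741}{-15760896} = \frac{3856773}{3893585} - - \frac{3100741}{15760896} = \frac{3856773}{3893585} + \frac{3100741}{15760896} = \frac{72859196795093}{61366388252160}$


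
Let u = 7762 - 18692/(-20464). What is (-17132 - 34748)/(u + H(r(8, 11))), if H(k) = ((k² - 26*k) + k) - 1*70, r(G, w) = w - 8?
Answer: -265418080/39019289 ≈ -6.8022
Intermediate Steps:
r(G, w) = -8 + w
H(k) = -70 + k² - 25*k (H(k) = (k² - 25*k) - 70 = -70 + k² - 25*k)
u = 39715065/5116 (u = 7762 - 18692*(-1)/20464 = 7762 - 1*(-4673/5116) = 7762 + 4673/5116 = 39715065/5116 ≈ 7762.9)
(-17132 - 34748)/(u + H(r(8, 11))) = (-17132 - 34748)/(39715065/5116 + (-70 + (-8 + 11)² - 25*(-8 + 11))) = -51880/(39715065/5116 + (-70 + 3² - 25*3)) = -51880/(39715065/5116 + (-70 + 9 - 75)) = -51880/(39715065/5116 - 136) = -51880/39019289/5116 = -51880*5116/39019289 = -265418080/39019289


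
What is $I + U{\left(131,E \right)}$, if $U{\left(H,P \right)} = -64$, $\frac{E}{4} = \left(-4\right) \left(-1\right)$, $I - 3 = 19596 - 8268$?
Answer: $11267$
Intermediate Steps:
$I = 11331$ ($I = 3 + \left(19596 - 8268\right) = 3 + 11328 = 11331$)
$E = 16$ ($E = 4 \left(\left(-4\right) \left(-1\right)\right) = 4 \cdot 4 = 16$)
$I + U{\left(131,E \right)} = 11331 - 64 = 11267$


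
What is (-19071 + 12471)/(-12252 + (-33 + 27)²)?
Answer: 275/509 ≈ 0.54027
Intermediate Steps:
(-19071 + 12471)/(-12252 + (-33 + 27)²) = -6600/(-12252 + (-6)²) = -6600/(-12252 + 36) = -6600/(-12216) = -6600*(-1/12216) = 275/509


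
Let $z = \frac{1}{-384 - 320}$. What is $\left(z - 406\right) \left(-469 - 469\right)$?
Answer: $\frac{134051925}{352} \approx 3.8083 \cdot 10^{5}$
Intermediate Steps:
$z = - \frac{1}{704}$ ($z = \frac{1}{-704} = - \frac{1}{704} \approx -0.0014205$)
$\left(z - 406\right) \left(-469 - 469\right) = \left(- \frac{1}{704} - 406\right) \left(-469 - 469\right) = \left(- \frac{285825}{704}\right) \left(-938\right) = \frac{134051925}{352}$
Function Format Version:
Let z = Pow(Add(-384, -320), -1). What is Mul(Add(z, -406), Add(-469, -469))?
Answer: Rational(134051925, 352) ≈ 3.8083e+5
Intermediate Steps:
z = Rational(-1, 704) (z = Pow(-704, -1) = Rational(-1, 704) ≈ -0.0014205)
Mul(Add(z, -406), Add(-469, -469)) = Mul(Add(Rational(-1, 704), -406), Add(-469, -469)) = Mul(Rational(-285825, 704), -938) = Rational(134051925, 352)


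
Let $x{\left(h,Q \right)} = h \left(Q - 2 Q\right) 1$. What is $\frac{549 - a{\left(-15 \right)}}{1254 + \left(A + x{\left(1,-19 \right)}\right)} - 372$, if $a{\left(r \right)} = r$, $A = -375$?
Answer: $- \frac{166746}{449} \approx -371.37$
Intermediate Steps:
$x{\left(h,Q \right)} = - Q h$ ($x{\left(h,Q \right)} = h \left(- Q\right) 1 = - Q h 1 = - Q h$)
$\frac{549 - a{\left(-15 \right)}}{1254 + \left(A + x{\left(1,-19 \right)}\right)} - 372 = \frac{549 - -15}{1254 - \left(375 - 19\right)} - 372 = \frac{549 + 15}{1254 + \left(-375 + 19\right)} - 372 = \frac{1}{1254 - 356} \cdot 564 - 372 = \frac{1}{898} \cdot 564 - 372 = \frac{282}{449} - 372 = - \frac{166746}{449}$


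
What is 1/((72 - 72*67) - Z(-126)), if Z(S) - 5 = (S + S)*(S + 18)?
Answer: -1/31973 ≈ -3.1276e-5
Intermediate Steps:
Z(S) = 5 + 2*S*(18 + S) (Z(S) = 5 + (S + S)*(S + 18) = 5 + (2*S)*(18 + S) = 5 + 2*S*(18 + S))
1/((72 - 72*67) - Z(-126)) = 1/((72 - 72*67) - (5 + 2*(-126)**2 + 36*(-126))) = 1/((72 - 4824) - (5 + 2*15876 - 4536)) = 1/(-4752 - (5 + 31752 - 4536)) = 1/(-4752 - 1*27221) = 1/(-4752 - 27221) = 1/(-31973) = -1/31973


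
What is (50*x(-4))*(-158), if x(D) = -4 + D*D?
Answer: -94800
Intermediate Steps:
x(D) = -4 + D**2
(50*x(-4))*(-158) = (50*(-4 + (-4)**2))*(-158) = (50*(-4 + 16))*(-158) = (50*12)*(-158) = 600*(-158) = -94800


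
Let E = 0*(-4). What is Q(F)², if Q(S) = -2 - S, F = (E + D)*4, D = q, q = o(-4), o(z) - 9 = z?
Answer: 484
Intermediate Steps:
o(z) = 9 + z
q = 5 (q = 9 - 4 = 5)
E = 0
D = 5
F = 20 (F = (0 + 5)*4 = 5*4 = 20)
Q(F)² = (-2 - 1*20)² = (-2 - 20)² = (-22)² = 484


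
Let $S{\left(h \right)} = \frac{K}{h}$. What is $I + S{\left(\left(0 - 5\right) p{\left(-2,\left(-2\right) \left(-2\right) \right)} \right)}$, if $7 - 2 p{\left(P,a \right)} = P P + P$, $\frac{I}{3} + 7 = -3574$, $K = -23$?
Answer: $- \frac{268529}{25} \approx -10741.0$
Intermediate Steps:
$I = -10743$ ($I = -21 + 3 \left(-3574\right) = -21 - 10722 = -10743$)
$p{\left(P,a \right)} = \frac{7}{2} - \frac{P}{2} - \frac{P^{2}}{2}$ ($p{\left(P,a \right)} = \frac{7}{2} - \frac{P P + P}{2} = \frac{7}{2} - \frac{P^{2} + P}{2} = \frac{7}{2} - \frac{P + P^{2}}{2} = \frac{7}{2} - \left(\frac{P}{2} + \frac{P^{2}}{2}\right) = \frac{7}{2} - \frac{P}{2} - \frac{P^{2}}{2}$)
$S{\left(h \right)} = - \frac{23}{h}$
$I + S{\left(\left(0 - 5\right) p{\left(-2,\left(-2\right) \left(-2\right) \right)} \right)} = -10743 - \frac{23}{\left(0 - 5\right) \left(\frac{7}{2} - -1 - \frac{\left(-2\right)^{2}}{2}\right)} = -10743 - \frac{23}{\left(-5\right) \left(\frac{7}{2} + 1 - 2\right)} = -10743 - \frac{23}{\left(-5\right) \frac{5}{2}} = -10743 - \frac{23}{- \frac{25}{2}} = -10743 - - \frac{46}{25} = -10743 + \frac{46}{25} = - \frac{268529}{25}$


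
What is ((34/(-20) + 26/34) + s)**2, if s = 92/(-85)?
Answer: 117649/28900 ≈ 4.0709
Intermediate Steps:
s = -92/85 (s = 92*(-1/85) = -92/85 ≈ -1.0824)
((34/(-20) + 26/34) + s)**2 = ((34/(-20) + 26/34) - 92/85)**2 = ((34*(-1/20) + 26*(1/34)) - 92/85)**2 = ((-17/10 + 13/17) - 92/85)**2 = (-159/170 - 92/85)**2 = (-343/170)**2 = 117649/28900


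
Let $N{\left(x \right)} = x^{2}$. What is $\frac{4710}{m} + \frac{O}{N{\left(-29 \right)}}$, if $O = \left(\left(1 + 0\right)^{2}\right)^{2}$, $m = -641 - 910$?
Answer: $- \frac{1319853}{434797} \approx -3.0356$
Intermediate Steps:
$m = -1551$
$O = 1$ ($O = \left(1^{2}\right)^{2} = 1^{2} = 1$)
$\frac{4710}{m} + \frac{O}{N{\left(-29 \right)}} = \frac{4710}{-1551} + 1 \frac{1}{\left(-29\right)^{2}} = 4710 \left(- \frac{1}{1551}\right) + 1 \cdot \frac{1}{841} = - \frac{1570}{517} + 1 \cdot \frac{1}{841} = - \frac{1570}{517} + \frac{1}{841} = - \frac{1319853}{434797}$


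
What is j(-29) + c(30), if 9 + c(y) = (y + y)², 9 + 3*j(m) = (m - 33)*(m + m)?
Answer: 14360/3 ≈ 4786.7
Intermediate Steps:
j(m) = -3 + 2*m*(-33 + m)/3 (j(m) = -3 + ((m - 33)*(m + m))/3 = -3 + ((-33 + m)*(2*m))/3 = -3 + (2*m*(-33 + m))/3 = -3 + 2*m*(-33 + m)/3)
c(y) = -9 + 4*y² (c(y) = -9 + (y + y)² = -9 + (2*y)² = -9 + 4*y²)
j(-29) + c(30) = (-3 - 22*(-29) + (⅔)*(-29)²) + (-9 + 4*30²) = (-3 + 638 + (⅔)*841) + (-9 + 4*900) = (-3 + 638 + 1682/3) + (-9 + 3600) = 3587/3 + 3591 = 14360/3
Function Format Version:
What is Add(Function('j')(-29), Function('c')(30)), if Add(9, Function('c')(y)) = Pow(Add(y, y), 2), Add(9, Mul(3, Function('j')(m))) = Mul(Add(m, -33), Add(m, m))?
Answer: Rational(14360, 3) ≈ 4786.7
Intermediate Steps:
Function('j')(m) = Add(-3, Mul(Rational(2, 3), m, Add(-33, m))) (Function('j')(m) = Add(-3, Mul(Rational(1, 3), Mul(Add(m, -33), Add(m, m)))) = Add(-3, Mul(Rational(1, 3), Mul(Add(-33, m), Mul(2, m)))) = Add(-3, Mul(Rational(1, 3), Mul(2, m, Add(-33, m)))) = Add(-3, Mul(Rational(2, 3), m, Add(-33, m))))
Function('c')(y) = Add(-9, Mul(4, Pow(y, 2))) (Function('c')(y) = Add(-9, Pow(Add(y, y), 2)) = Add(-9, Pow(Mul(2, y), 2)) = Add(-9, Mul(4, Pow(y, 2))))
Add(Function('j')(-29), Function('c')(30)) = Add(Add(-3, Mul(-22, -29), Mul(Rational(2, 3), Pow(-29, 2))), Add(-9, Mul(4, Pow(30, 2)))) = Add(Add(-3, 638, Mul(Rational(2, 3), 841)), Add(-9, Mul(4, 900))) = Add(Add(-3, 638, Rational(1682, 3)), Add(-9, 3600)) = Add(Rational(3587, 3), 3591) = Rational(14360, 3)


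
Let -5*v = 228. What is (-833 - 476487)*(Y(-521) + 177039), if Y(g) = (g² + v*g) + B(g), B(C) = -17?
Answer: -225400336792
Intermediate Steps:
v = -228/5 (v = -⅕*228 = -228/5 ≈ -45.600)
Y(g) = -17 + g² - 228*g/5 (Y(g) = (g² - 228*g/5) - 17 = -17 + g² - 228*g/5)
(-833 - 476487)*(Y(-521) + 177039) = (-833 - 476487)*((-17 + (-521)² - 228/5*(-521)) + 177039) = -477320*((-17 + 271441 + 118788/5) + 177039) = -477320*(1475908/5 + 177039) = -477320*2361103/5 = -225400336792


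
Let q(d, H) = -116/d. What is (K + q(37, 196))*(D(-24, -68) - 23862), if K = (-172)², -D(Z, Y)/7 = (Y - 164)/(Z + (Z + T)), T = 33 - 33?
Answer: -2120578250/3 ≈ -7.0686e+8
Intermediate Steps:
T = 0
D(Z, Y) = -7*(-164 + Y)/(2*Z) (D(Z, Y) = -7*(Y - 164)/(Z + (Z + 0)) = -7*(-164 + Y)/(Z + Z) = -7*(-164 + Y)/(2*Z))
K = 29584
(K + q(37, 196))*(D(-24, -68) - 23862) = (29584 - 116/37)*((7/2)*(164 - 1*(-68))/(-24) - 23862) = (29584 - 116*1/37)*((7/2)*(-1/24)*(164 + 68) - 23862) = (29584 - 116/37)*((7/2)*(-1/24)*232 - 23862) = 1094492*(-203/6 - 23862)/37 = (1094492/37)*(-143375/6) = -2120578250/3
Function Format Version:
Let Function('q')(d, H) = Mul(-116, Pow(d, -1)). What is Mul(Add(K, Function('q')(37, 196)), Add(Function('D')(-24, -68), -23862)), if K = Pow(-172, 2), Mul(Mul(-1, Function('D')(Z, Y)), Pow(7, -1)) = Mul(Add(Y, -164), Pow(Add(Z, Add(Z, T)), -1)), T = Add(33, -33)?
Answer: Rational(-2120578250, 3) ≈ -7.0686e+8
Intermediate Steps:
T = 0
Function('D')(Z, Y) = Mul(Rational(-7, 2), Pow(Z, -1), Add(-164, Y)) (Function('D')(Z, Y) = Mul(-7, Mul(Add(Y, -164), Pow(Add(Z, Add(Z, 0)), -1))) = Mul(-7, Mul(Add(-164, Y), Pow(Add(Z, Z), -1))) = Mul(-7, Mul(Add(-164, Y), Pow(Mul(2, Z), -1))) = Mul(-7, Mul(Add(-164, Y), Mul(Rational(1, 2), Pow(Z, -1)))) = Mul(-7, Mul(Rational(1, 2), Pow(Z, -1), Add(-164, Y))) = Mul(Rational(-7, 2), Pow(Z, -1), Add(-164, Y)))
K = 29584
Mul(Add(K, Function('q')(37, 196)), Add(Function('D')(-24, -68), -23862)) = Mul(Add(29584, Mul(-116, Pow(37, -1))), Add(Mul(Rational(7, 2), Pow(-24, -1), Add(164, Mul(-1, -68))), -23862)) = Mul(Add(29584, Mul(-116, Rational(1, 37))), Add(Mul(Rational(7, 2), Rational(-1, 24), Add(164, 68)), -23862)) = Mul(Add(29584, Rational(-116, 37)), Add(Mul(Rational(7, 2), Rational(-1, 24), 232), -23862)) = Mul(Rational(1094492, 37), Add(Rational(-203, 6), -23862)) = Mul(Rational(1094492, 37), Rational(-143375, 6)) = Rational(-2120578250, 3)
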